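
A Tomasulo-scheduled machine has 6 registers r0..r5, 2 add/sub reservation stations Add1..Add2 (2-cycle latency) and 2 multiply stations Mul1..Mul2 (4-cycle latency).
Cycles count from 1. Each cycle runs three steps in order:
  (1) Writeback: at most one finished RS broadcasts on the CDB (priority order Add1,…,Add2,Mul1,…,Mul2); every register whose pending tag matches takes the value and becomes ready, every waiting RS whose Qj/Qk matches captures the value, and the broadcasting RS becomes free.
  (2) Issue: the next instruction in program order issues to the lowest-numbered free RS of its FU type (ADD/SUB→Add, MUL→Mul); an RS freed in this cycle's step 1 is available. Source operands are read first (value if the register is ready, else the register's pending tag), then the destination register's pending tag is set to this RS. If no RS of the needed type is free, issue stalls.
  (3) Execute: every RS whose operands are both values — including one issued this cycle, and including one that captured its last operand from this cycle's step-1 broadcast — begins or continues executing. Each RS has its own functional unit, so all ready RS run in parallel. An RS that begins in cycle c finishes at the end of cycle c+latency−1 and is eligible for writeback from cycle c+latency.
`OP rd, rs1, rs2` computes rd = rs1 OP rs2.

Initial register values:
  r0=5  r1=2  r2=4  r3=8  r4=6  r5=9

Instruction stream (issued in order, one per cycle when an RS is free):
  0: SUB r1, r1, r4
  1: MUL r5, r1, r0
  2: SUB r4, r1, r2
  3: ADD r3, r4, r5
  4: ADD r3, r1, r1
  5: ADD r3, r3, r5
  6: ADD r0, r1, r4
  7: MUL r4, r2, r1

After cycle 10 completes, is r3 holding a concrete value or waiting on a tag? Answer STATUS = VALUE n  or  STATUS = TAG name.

STATUS = VALUE -28

c1: issue SUB r1<-Add1 | r0:5,r1:Add1,r2:4,r3:8,r4:6,r5:9
c2: issue MUL r5<-Mul1 | r0:5,r1:Add1,r2:4,r3:8,r4:6,r5:Mul1
c3: CDB Add1=-4; issue SUB r4<-Add1 | r0:5,r1:-4,r2:4,r3:8,r4:Add1,r5:Mul1
c4: issue ADD r3<-Add2 | r0:5,r1:-4,r2:4,r3:Add2,r4:Add1,r5:Mul1
c5: CDB Add1=-8; issue ADD r3<-Add1 | r0:5,r1:-4,r2:4,r3:Add1,r4:-8,r5:Mul1
c6: stall | r0:5,r1:-4,r2:4,r3:Add1,r4:-8,r5:Mul1
c7: CDB Add1=-8; issue ADD r3<-Add1 | r0:5,r1:-4,r2:4,r3:Add1,r4:-8,r5:Mul1
c8: CDB Mul1=-20; stall | r0:5,r1:-4,r2:4,r3:Add1,r4:-8,r5:-20
c9: stall | r0:5,r1:-4,r2:4,r3:Add1,r4:-8,r5:-20
c10: CDB Add1=-28; issue ADD r0<-Add1 | r0:Add1,r1:-4,r2:4,r3:-28,r4:-8,r5:-20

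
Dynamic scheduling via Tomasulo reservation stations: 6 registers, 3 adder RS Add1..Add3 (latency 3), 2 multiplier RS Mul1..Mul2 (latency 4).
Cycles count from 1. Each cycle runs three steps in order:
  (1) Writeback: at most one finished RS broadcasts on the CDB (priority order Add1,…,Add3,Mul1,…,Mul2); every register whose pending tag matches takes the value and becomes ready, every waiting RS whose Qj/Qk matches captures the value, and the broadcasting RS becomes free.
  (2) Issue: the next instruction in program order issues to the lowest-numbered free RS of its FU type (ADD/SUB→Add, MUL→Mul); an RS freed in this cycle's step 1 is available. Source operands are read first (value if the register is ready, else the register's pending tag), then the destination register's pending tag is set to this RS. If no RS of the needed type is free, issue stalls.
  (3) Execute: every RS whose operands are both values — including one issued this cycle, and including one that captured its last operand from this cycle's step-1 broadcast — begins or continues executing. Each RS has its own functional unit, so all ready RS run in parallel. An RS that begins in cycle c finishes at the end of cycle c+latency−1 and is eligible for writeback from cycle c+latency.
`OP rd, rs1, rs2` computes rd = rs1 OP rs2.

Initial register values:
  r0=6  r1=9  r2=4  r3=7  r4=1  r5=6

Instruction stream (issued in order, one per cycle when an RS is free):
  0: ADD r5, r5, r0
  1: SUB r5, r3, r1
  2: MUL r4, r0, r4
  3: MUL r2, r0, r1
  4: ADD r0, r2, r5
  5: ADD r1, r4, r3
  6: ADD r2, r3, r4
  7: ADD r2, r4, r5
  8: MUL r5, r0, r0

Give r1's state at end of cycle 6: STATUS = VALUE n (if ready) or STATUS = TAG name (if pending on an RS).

STATUS = TAG Add2

c1: issue ADD r5<-Add1 | r0:6,r1:9,r2:4,r3:7,r4:1,r5:Add1
c2: issue SUB r5<-Add2 | r0:6,r1:9,r2:4,r3:7,r4:1,r5:Add2
c3: issue MUL r4<-Mul1 | r0:6,r1:9,r2:4,r3:7,r4:Mul1,r5:Add2
c4: CDB Add1=12; issue MUL r2<-Mul2 | r0:6,r1:9,r2:Mul2,r3:7,r4:Mul1,r5:Add2
c5: CDB Add2=-2; issue ADD r0<-Add1 | r0:Add1,r1:9,r2:Mul2,r3:7,r4:Mul1,r5:-2
c6: issue ADD r1<-Add2 | r0:Add1,r1:Add2,r2:Mul2,r3:7,r4:Mul1,r5:-2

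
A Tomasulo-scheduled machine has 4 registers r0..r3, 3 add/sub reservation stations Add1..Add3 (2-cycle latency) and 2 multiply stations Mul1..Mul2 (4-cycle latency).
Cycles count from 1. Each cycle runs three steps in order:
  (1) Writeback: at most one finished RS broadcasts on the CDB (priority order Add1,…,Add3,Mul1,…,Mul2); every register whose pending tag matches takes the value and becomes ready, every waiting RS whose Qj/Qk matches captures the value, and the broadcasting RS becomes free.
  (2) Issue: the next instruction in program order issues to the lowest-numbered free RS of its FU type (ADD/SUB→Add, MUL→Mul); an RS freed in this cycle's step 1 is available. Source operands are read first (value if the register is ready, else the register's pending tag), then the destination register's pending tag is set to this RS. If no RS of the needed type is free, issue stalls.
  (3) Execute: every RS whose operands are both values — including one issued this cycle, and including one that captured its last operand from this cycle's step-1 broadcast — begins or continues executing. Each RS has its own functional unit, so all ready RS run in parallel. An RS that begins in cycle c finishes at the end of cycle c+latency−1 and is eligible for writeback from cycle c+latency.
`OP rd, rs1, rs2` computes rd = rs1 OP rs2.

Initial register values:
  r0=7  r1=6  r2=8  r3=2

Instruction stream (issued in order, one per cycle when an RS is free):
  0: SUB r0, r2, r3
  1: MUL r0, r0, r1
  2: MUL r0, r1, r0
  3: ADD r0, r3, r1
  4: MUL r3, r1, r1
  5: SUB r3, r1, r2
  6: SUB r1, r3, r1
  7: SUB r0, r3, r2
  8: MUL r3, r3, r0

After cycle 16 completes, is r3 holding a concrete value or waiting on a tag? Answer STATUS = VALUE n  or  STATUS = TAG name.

STATUS = VALUE 20

c1: issue SUB r0<-Add1 | r0:Add1,r1:6,r2:8,r3:2
c2: issue MUL r0<-Mul1 | r0:Mul1,r1:6,r2:8,r3:2
c3: CDB Add1=6; issue MUL r0<-Mul2 | r0:Mul2,r1:6,r2:8,r3:2
c4: issue ADD r0<-Add1 | r0:Add1,r1:6,r2:8,r3:2
c5: stall | r0:Add1,r1:6,r2:8,r3:2
c6: CDB Add1=8; stall | r0:8,r1:6,r2:8,r3:2
c7: CDB Mul1=36; issue MUL r3<-Mul1 | r0:8,r1:6,r2:8,r3:Mul1
c8: issue SUB r3<-Add1 | r0:8,r1:6,r2:8,r3:Add1
c9: issue SUB r1<-Add2 | r0:8,r1:Add2,r2:8,r3:Add1
c10: CDB Add1=-2; issue SUB r0<-Add1 | r0:Add1,r1:Add2,r2:8,r3:-2
c11: CDB Mul1=36; issue MUL r3<-Mul1 | r0:Add1,r1:Add2,r2:8,r3:Mul1
c12: CDB Add1=-10 | r0:-10,r1:Add2,r2:8,r3:Mul1
c13: CDB Add2=-8 | r0:-10,r1:-8,r2:8,r3:Mul1
c14: CDB Mul2=216 | r0:-10,r1:-8,r2:8,r3:Mul1
c15: - | r0:-10,r1:-8,r2:8,r3:Mul1
c16: CDB Mul1=20 | r0:-10,r1:-8,r2:8,r3:20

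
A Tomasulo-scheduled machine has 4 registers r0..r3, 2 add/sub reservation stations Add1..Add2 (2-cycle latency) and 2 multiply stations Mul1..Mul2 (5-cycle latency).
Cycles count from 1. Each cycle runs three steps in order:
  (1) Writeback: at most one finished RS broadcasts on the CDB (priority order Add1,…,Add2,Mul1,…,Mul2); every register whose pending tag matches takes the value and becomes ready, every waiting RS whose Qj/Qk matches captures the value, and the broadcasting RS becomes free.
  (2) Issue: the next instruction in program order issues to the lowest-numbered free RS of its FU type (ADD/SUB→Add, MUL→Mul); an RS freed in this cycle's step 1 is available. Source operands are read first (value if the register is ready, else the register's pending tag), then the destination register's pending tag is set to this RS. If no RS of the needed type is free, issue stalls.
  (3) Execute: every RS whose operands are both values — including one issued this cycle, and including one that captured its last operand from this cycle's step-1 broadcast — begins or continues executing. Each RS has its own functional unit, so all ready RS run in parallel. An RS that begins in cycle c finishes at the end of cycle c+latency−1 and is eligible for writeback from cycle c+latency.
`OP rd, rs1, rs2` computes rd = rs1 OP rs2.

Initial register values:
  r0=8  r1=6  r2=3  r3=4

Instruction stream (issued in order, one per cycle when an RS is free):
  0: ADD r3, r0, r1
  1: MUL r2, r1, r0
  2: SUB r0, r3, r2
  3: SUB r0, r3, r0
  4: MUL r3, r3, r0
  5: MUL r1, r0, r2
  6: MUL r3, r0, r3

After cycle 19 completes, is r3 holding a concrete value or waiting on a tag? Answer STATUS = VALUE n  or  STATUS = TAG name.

STATUS = TAG Mul1

  c1: issue ADD r3<-Add1  regs: r0:8,r1:6,r2:3,r3:Add1
  c2: issue MUL r2<-Mul1  regs: r0:8,r1:6,r2:Mul1,r3:Add1
  c3: CDB Add1=14; issue SUB r0<-Add1  regs: r0:Add1,r1:6,r2:Mul1,r3:14
  c4: issue SUB r0<-Add2  regs: r0:Add2,r1:6,r2:Mul1,r3:14
  c5: issue MUL r3<-Mul2  regs: r0:Add2,r1:6,r2:Mul1,r3:Mul2
  c6: stall  regs: r0:Add2,r1:6,r2:Mul1,r3:Mul2
  c7: CDB Mul1=48; issue MUL r1<-Mul1  regs: r0:Add2,r1:Mul1,r2:48,r3:Mul2
  c8: stall  regs: r0:Add2,r1:Mul1,r2:48,r3:Mul2
  c9: CDB Add1=-34; stall  regs: r0:Add2,r1:Mul1,r2:48,r3:Mul2
  c10: stall  regs: r0:Add2,r1:Mul1,r2:48,r3:Mul2
  c11: CDB Add2=48; stall  regs: r0:48,r1:Mul1,r2:48,r3:Mul2
  c12: stall  regs: r0:48,r1:Mul1,r2:48,r3:Mul2
  c13: stall  regs: r0:48,r1:Mul1,r2:48,r3:Mul2
  c14: stall  regs: r0:48,r1:Mul1,r2:48,r3:Mul2
  c15: stall  regs: r0:48,r1:Mul1,r2:48,r3:Mul2
  c16: CDB Mul1=2304; issue MUL r3<-Mul1  regs: r0:48,r1:2304,r2:48,r3:Mul1
  c17: CDB Mul2=672  regs: r0:48,r1:2304,r2:48,r3:Mul1
  c18: -  regs: r0:48,r1:2304,r2:48,r3:Mul1
  c19: -  regs: r0:48,r1:2304,r2:48,r3:Mul1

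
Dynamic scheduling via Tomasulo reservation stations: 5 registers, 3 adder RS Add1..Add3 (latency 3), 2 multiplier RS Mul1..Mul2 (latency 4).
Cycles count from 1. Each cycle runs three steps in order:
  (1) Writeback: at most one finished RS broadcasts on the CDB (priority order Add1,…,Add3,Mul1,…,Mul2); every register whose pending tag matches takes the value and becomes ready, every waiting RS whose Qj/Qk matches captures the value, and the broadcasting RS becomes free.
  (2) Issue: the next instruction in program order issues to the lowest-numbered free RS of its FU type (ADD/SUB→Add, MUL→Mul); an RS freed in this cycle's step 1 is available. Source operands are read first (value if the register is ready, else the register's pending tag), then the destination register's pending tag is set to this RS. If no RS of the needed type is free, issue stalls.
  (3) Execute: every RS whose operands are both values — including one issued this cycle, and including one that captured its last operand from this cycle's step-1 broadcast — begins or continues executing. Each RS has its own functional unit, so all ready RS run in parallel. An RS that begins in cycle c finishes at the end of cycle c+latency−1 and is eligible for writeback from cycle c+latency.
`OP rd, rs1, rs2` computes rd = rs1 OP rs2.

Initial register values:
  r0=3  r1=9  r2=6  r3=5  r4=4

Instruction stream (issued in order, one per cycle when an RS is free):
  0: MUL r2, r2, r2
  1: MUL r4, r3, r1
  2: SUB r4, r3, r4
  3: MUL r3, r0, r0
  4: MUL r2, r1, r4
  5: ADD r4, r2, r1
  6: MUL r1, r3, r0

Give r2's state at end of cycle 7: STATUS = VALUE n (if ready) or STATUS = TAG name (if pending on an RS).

STATUS = TAG Mul2

  c1: issue MUL r2<-Mul1  regs: r0:3,r1:9,r2:Mul1,r3:5,r4:4
  c2: issue MUL r4<-Mul2  regs: r0:3,r1:9,r2:Mul1,r3:5,r4:Mul2
  c3: issue SUB r4<-Add1  regs: r0:3,r1:9,r2:Mul1,r3:5,r4:Add1
  c4: stall  regs: r0:3,r1:9,r2:Mul1,r3:5,r4:Add1
  c5: CDB Mul1=36; issue MUL r3<-Mul1  regs: r0:3,r1:9,r2:36,r3:Mul1,r4:Add1
  c6: CDB Mul2=45; issue MUL r2<-Mul2  regs: r0:3,r1:9,r2:Mul2,r3:Mul1,r4:Add1
  c7: issue ADD r4<-Add2  regs: r0:3,r1:9,r2:Mul2,r3:Mul1,r4:Add2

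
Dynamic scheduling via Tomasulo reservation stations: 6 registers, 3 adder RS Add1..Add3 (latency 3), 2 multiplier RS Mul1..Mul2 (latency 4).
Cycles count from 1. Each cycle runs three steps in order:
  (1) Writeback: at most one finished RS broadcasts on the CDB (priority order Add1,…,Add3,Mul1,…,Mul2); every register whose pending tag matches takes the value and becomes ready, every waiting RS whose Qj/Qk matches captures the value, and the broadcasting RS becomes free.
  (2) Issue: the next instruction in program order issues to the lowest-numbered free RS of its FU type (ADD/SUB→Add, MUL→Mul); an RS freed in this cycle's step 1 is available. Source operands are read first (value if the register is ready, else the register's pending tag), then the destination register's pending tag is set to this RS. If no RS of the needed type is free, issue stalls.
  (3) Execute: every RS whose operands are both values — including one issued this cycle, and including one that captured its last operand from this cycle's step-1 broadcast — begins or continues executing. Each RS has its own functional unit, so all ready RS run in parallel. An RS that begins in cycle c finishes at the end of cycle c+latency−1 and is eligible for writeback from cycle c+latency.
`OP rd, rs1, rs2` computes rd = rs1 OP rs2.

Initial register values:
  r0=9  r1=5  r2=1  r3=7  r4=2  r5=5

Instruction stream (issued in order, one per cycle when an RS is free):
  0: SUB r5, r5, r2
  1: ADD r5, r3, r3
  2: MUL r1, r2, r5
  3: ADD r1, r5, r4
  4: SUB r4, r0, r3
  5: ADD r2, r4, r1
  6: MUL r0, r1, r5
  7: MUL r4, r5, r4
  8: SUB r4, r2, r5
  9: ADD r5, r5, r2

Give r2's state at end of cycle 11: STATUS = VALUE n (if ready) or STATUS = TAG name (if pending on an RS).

c1: issue SUB r5<-Add1 | r0:9,r1:5,r2:1,r3:7,r4:2,r5:Add1
c2: issue ADD r5<-Add2 | r0:9,r1:5,r2:1,r3:7,r4:2,r5:Add2
c3: issue MUL r1<-Mul1 | r0:9,r1:Mul1,r2:1,r3:7,r4:2,r5:Add2
c4: CDB Add1=4; issue ADD r1<-Add1 | r0:9,r1:Add1,r2:1,r3:7,r4:2,r5:Add2
c5: CDB Add2=14; issue SUB r4<-Add2 | r0:9,r1:Add1,r2:1,r3:7,r4:Add2,r5:14
c6: issue ADD r2<-Add3 | r0:9,r1:Add1,r2:Add3,r3:7,r4:Add2,r5:14
c7: issue MUL r0<-Mul2 | r0:Mul2,r1:Add1,r2:Add3,r3:7,r4:Add2,r5:14
c8: CDB Add1=16; stall | r0:Mul2,r1:16,r2:Add3,r3:7,r4:Add2,r5:14
c9: CDB Add2=2; stall | r0:Mul2,r1:16,r2:Add3,r3:7,r4:2,r5:14
c10: CDB Mul1=14; issue MUL r4<-Mul1 | r0:Mul2,r1:16,r2:Add3,r3:7,r4:Mul1,r5:14
c11: issue SUB r4<-Add1 | r0:Mul2,r1:16,r2:Add3,r3:7,r4:Add1,r5:14

STATUS = TAG Add3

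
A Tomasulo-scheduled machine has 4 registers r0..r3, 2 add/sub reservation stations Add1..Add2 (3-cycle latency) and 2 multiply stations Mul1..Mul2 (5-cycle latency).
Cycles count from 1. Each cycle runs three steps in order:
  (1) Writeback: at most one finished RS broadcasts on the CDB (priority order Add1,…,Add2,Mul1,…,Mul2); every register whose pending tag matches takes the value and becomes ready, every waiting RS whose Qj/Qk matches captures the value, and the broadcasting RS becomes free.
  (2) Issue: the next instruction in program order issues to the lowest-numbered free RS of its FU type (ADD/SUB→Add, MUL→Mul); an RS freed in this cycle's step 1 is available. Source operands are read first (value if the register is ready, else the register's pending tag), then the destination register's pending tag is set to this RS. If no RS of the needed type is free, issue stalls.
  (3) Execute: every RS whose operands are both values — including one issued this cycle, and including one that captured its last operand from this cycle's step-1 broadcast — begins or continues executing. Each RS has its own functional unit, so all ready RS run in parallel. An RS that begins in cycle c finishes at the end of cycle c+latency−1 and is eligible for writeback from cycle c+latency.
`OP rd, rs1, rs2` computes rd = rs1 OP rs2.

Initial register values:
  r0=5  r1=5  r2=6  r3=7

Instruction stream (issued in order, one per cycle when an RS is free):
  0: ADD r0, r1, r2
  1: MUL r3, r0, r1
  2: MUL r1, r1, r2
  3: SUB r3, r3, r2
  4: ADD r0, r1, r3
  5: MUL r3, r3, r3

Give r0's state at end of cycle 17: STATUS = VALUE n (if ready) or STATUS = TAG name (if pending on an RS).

  c1: issue ADD r0<-Add1  regs: r0:Add1,r1:5,r2:6,r3:7
  c2: issue MUL r3<-Mul1  regs: r0:Add1,r1:5,r2:6,r3:Mul1
  c3: issue MUL r1<-Mul2  regs: r0:Add1,r1:Mul2,r2:6,r3:Mul1
  c4: CDB Add1=11; issue SUB r3<-Add1  regs: r0:11,r1:Mul2,r2:6,r3:Add1
  c5: issue ADD r0<-Add2  regs: r0:Add2,r1:Mul2,r2:6,r3:Add1
  c6: stall  regs: r0:Add2,r1:Mul2,r2:6,r3:Add1
  c7: stall  regs: r0:Add2,r1:Mul2,r2:6,r3:Add1
  c8: CDB Mul2=30; issue MUL r3<-Mul2  regs: r0:Add2,r1:30,r2:6,r3:Mul2
  c9: CDB Mul1=55  regs: r0:Add2,r1:30,r2:6,r3:Mul2
  c10: -  regs: r0:Add2,r1:30,r2:6,r3:Mul2
  c11: -  regs: r0:Add2,r1:30,r2:6,r3:Mul2
  c12: CDB Add1=49  regs: r0:Add2,r1:30,r2:6,r3:Mul2
  c13: -  regs: r0:Add2,r1:30,r2:6,r3:Mul2
  c14: -  regs: r0:Add2,r1:30,r2:6,r3:Mul2
  c15: CDB Add2=79  regs: r0:79,r1:30,r2:6,r3:Mul2
  c16: -  regs: r0:79,r1:30,r2:6,r3:Mul2
  c17: CDB Mul2=2401  regs: r0:79,r1:30,r2:6,r3:2401

STATUS = VALUE 79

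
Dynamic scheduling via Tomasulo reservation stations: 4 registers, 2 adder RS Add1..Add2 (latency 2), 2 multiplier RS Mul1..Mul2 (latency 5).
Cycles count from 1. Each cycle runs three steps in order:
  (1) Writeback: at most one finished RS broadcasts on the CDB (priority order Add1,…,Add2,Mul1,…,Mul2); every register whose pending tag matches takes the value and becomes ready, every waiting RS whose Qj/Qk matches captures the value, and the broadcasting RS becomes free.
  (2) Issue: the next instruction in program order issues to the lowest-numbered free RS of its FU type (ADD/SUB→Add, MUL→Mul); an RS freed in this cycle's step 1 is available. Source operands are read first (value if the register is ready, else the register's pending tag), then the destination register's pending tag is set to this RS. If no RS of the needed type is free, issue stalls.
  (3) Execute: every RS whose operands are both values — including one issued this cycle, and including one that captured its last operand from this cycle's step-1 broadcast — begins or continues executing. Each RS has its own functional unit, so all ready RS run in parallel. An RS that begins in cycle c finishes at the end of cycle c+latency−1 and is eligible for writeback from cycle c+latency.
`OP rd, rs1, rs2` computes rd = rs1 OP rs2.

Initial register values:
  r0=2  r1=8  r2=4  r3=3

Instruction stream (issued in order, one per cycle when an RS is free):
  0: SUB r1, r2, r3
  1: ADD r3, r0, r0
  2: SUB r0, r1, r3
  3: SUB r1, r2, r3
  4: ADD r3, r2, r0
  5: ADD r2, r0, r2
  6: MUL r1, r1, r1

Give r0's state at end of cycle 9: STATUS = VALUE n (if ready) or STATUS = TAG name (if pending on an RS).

STATUS = VALUE -3

c1: issue SUB r1<-Add1 | r0:2,r1:Add1,r2:4,r3:3
c2: issue ADD r3<-Add2 | r0:2,r1:Add1,r2:4,r3:Add2
c3: CDB Add1=1; issue SUB r0<-Add1 | r0:Add1,r1:1,r2:4,r3:Add2
c4: CDB Add2=4; issue SUB r1<-Add2 | r0:Add1,r1:Add2,r2:4,r3:4
c5: stall | r0:Add1,r1:Add2,r2:4,r3:4
c6: CDB Add1=-3; issue ADD r3<-Add1 | r0:-3,r1:Add2,r2:4,r3:Add1
c7: CDB Add2=0; issue ADD r2<-Add2 | r0:-3,r1:0,r2:Add2,r3:Add1
c8: CDB Add1=1; issue MUL r1<-Mul1 | r0:-3,r1:Mul1,r2:Add2,r3:1
c9: CDB Add2=1 | r0:-3,r1:Mul1,r2:1,r3:1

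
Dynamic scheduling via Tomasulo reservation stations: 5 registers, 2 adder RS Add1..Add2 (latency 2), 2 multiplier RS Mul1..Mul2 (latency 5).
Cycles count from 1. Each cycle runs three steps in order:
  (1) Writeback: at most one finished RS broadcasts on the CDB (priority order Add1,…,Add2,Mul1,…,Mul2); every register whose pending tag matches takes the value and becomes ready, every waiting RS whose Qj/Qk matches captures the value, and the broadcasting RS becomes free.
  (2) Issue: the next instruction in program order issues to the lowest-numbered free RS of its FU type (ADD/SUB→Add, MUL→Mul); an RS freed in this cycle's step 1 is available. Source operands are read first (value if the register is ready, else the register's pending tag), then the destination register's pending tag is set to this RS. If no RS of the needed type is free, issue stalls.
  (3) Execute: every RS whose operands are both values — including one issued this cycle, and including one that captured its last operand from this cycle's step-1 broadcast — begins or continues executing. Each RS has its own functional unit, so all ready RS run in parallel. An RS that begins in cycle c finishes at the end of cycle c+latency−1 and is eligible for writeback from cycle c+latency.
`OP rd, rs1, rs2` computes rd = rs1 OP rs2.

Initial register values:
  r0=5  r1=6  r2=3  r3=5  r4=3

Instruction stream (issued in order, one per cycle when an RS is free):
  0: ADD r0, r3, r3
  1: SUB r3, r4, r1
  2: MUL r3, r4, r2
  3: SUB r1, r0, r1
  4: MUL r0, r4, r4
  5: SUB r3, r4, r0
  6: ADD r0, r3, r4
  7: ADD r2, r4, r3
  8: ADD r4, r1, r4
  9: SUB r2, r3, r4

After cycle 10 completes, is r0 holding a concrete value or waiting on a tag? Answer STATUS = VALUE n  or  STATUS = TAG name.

STATUS = TAG Add2

  c1: issue ADD r0<-Add1  regs: r0:Add1,r1:6,r2:3,r3:5,r4:3
  c2: issue SUB r3<-Add2  regs: r0:Add1,r1:6,r2:3,r3:Add2,r4:3
  c3: CDB Add1=10; issue MUL r3<-Mul1  regs: r0:10,r1:6,r2:3,r3:Mul1,r4:3
  c4: CDB Add2=-3; issue SUB r1<-Add1  regs: r0:10,r1:Add1,r2:3,r3:Mul1,r4:3
  c5: issue MUL r0<-Mul2  regs: r0:Mul2,r1:Add1,r2:3,r3:Mul1,r4:3
  c6: CDB Add1=4; issue SUB r3<-Add1  regs: r0:Mul2,r1:4,r2:3,r3:Add1,r4:3
  c7: issue ADD r0<-Add2  regs: r0:Add2,r1:4,r2:3,r3:Add1,r4:3
  c8: CDB Mul1=9; stall  regs: r0:Add2,r1:4,r2:3,r3:Add1,r4:3
  c9: stall  regs: r0:Add2,r1:4,r2:3,r3:Add1,r4:3
  c10: CDB Mul2=9; stall  regs: r0:Add2,r1:4,r2:3,r3:Add1,r4:3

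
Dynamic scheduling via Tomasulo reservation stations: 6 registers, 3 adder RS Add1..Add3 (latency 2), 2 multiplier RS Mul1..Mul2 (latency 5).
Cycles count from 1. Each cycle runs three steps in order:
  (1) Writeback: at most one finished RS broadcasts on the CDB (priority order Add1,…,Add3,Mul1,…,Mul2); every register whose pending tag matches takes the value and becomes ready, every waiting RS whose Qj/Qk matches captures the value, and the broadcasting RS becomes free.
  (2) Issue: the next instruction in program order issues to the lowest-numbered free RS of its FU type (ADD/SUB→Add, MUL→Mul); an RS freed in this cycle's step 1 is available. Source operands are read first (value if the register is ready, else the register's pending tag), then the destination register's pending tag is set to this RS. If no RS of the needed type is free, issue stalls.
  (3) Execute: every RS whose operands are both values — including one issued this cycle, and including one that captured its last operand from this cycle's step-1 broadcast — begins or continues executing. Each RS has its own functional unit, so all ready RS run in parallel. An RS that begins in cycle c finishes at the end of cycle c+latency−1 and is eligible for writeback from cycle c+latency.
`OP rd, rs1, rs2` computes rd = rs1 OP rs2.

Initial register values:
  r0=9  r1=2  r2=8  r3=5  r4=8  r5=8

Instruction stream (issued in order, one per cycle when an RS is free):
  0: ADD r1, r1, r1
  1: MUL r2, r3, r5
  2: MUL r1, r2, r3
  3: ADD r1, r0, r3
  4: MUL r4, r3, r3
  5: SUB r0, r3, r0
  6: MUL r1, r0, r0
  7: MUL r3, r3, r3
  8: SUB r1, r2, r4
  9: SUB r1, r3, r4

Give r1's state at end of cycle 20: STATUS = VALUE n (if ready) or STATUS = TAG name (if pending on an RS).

cycle 1: issue ADD r1<-Add1 // r0:9,r1:Add1,r2:8,r3:5,r4:8,r5:8
cycle 2: issue MUL r2<-Mul1 // r0:9,r1:Add1,r2:Mul1,r3:5,r4:8,r5:8
cycle 3: CDB Add1=4; issue MUL r1<-Mul2 // r0:9,r1:Mul2,r2:Mul1,r3:5,r4:8,r5:8
cycle 4: issue ADD r1<-Add1 // r0:9,r1:Add1,r2:Mul1,r3:5,r4:8,r5:8
cycle 5: stall // r0:9,r1:Add1,r2:Mul1,r3:5,r4:8,r5:8
cycle 6: CDB Add1=14; stall // r0:9,r1:14,r2:Mul1,r3:5,r4:8,r5:8
cycle 7: CDB Mul1=40; issue MUL r4<-Mul1 // r0:9,r1:14,r2:40,r3:5,r4:Mul1,r5:8
cycle 8: issue SUB r0<-Add1 // r0:Add1,r1:14,r2:40,r3:5,r4:Mul1,r5:8
cycle 9: stall // r0:Add1,r1:14,r2:40,r3:5,r4:Mul1,r5:8
cycle 10: CDB Add1=-4; stall // r0:-4,r1:14,r2:40,r3:5,r4:Mul1,r5:8
cycle 11: stall // r0:-4,r1:14,r2:40,r3:5,r4:Mul1,r5:8
cycle 12: CDB Mul1=25; issue MUL r1<-Mul1 // r0:-4,r1:Mul1,r2:40,r3:5,r4:25,r5:8
cycle 13: CDB Mul2=200; issue MUL r3<-Mul2 // r0:-4,r1:Mul1,r2:40,r3:Mul2,r4:25,r5:8
cycle 14: issue SUB r1<-Add1 // r0:-4,r1:Add1,r2:40,r3:Mul2,r4:25,r5:8
cycle 15: issue SUB r1<-Add2 // r0:-4,r1:Add2,r2:40,r3:Mul2,r4:25,r5:8
cycle 16: CDB Add1=15 // r0:-4,r1:Add2,r2:40,r3:Mul2,r4:25,r5:8
cycle 17: CDB Mul1=16 // r0:-4,r1:Add2,r2:40,r3:Mul2,r4:25,r5:8
cycle 18: CDB Mul2=25 // r0:-4,r1:Add2,r2:40,r3:25,r4:25,r5:8
cycle 19: - // r0:-4,r1:Add2,r2:40,r3:25,r4:25,r5:8
cycle 20: CDB Add2=0 // r0:-4,r1:0,r2:40,r3:25,r4:25,r5:8

STATUS = VALUE 0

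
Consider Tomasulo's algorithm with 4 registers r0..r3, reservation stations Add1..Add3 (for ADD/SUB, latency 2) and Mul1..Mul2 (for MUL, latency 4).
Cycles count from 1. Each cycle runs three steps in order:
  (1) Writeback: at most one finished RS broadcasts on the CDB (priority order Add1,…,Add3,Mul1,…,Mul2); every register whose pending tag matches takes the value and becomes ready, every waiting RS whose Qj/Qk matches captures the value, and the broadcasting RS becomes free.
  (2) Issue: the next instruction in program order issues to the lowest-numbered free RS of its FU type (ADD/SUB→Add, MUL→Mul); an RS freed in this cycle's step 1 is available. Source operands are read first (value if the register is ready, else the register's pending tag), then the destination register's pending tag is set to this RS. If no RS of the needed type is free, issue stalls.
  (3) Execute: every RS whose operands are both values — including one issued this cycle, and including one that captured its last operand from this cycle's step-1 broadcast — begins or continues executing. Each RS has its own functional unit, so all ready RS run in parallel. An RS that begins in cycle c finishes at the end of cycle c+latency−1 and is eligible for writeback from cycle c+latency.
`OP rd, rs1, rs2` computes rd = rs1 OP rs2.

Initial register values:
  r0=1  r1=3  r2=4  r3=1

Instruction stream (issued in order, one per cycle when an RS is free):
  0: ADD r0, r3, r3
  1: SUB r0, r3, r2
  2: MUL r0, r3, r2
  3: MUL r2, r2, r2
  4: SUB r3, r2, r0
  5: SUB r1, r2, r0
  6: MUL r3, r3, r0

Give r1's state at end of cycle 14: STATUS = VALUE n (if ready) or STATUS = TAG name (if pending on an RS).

STATUS = VALUE 12

  c1: issue ADD r0<-Add1  regs: r0:Add1,r1:3,r2:4,r3:1
  c2: issue SUB r0<-Add2  regs: r0:Add2,r1:3,r2:4,r3:1
  c3: CDB Add1=2; issue MUL r0<-Mul1  regs: r0:Mul1,r1:3,r2:4,r3:1
  c4: CDB Add2=-3; issue MUL r2<-Mul2  regs: r0:Mul1,r1:3,r2:Mul2,r3:1
  c5: issue SUB r3<-Add1  regs: r0:Mul1,r1:3,r2:Mul2,r3:Add1
  c6: issue SUB r1<-Add2  regs: r0:Mul1,r1:Add2,r2:Mul2,r3:Add1
  c7: CDB Mul1=4; issue MUL r3<-Mul1  regs: r0:4,r1:Add2,r2:Mul2,r3:Mul1
  c8: CDB Mul2=16  regs: r0:4,r1:Add2,r2:16,r3:Mul1
  c9: -  regs: r0:4,r1:Add2,r2:16,r3:Mul1
  c10: CDB Add1=12  regs: r0:4,r1:Add2,r2:16,r3:Mul1
  c11: CDB Add2=12  regs: r0:4,r1:12,r2:16,r3:Mul1
  c12: -  regs: r0:4,r1:12,r2:16,r3:Mul1
  c13: -  regs: r0:4,r1:12,r2:16,r3:Mul1
  c14: CDB Mul1=48  regs: r0:4,r1:12,r2:16,r3:48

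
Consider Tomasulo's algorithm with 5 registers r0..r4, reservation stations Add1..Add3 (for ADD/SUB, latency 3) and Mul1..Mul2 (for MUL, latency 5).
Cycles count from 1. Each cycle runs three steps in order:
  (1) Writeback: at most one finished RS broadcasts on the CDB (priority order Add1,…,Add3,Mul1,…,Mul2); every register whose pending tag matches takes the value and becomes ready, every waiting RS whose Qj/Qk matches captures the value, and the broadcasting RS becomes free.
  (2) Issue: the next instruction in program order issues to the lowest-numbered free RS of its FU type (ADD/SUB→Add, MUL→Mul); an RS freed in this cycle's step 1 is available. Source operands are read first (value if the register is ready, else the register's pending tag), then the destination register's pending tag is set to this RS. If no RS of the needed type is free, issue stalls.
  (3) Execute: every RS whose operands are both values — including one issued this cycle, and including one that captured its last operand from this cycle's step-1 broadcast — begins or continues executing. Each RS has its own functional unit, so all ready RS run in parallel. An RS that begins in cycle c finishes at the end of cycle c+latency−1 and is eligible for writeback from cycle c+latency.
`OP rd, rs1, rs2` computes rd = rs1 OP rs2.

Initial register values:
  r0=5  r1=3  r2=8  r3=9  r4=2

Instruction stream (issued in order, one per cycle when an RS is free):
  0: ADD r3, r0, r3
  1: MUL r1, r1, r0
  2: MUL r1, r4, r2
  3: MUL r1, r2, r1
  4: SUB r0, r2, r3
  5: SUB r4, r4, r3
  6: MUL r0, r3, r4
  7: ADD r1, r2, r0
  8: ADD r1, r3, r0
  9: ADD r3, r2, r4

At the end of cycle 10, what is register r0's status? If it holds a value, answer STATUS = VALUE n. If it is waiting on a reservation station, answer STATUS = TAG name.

STATUS = TAG Mul2

  c1: issue ADD r3<-Add1  regs: r0:5,r1:3,r2:8,r3:Add1,r4:2
  c2: issue MUL r1<-Mul1  regs: r0:5,r1:Mul1,r2:8,r3:Add1,r4:2
  c3: issue MUL r1<-Mul2  regs: r0:5,r1:Mul2,r2:8,r3:Add1,r4:2
  c4: CDB Add1=14; stall  regs: r0:5,r1:Mul2,r2:8,r3:14,r4:2
  c5: stall  regs: r0:5,r1:Mul2,r2:8,r3:14,r4:2
  c6: stall  regs: r0:5,r1:Mul2,r2:8,r3:14,r4:2
  c7: CDB Mul1=15; issue MUL r1<-Mul1  regs: r0:5,r1:Mul1,r2:8,r3:14,r4:2
  c8: CDB Mul2=16; issue SUB r0<-Add1  regs: r0:Add1,r1:Mul1,r2:8,r3:14,r4:2
  c9: issue SUB r4<-Add2  regs: r0:Add1,r1:Mul1,r2:8,r3:14,r4:Add2
  c10: issue MUL r0<-Mul2  regs: r0:Mul2,r1:Mul1,r2:8,r3:14,r4:Add2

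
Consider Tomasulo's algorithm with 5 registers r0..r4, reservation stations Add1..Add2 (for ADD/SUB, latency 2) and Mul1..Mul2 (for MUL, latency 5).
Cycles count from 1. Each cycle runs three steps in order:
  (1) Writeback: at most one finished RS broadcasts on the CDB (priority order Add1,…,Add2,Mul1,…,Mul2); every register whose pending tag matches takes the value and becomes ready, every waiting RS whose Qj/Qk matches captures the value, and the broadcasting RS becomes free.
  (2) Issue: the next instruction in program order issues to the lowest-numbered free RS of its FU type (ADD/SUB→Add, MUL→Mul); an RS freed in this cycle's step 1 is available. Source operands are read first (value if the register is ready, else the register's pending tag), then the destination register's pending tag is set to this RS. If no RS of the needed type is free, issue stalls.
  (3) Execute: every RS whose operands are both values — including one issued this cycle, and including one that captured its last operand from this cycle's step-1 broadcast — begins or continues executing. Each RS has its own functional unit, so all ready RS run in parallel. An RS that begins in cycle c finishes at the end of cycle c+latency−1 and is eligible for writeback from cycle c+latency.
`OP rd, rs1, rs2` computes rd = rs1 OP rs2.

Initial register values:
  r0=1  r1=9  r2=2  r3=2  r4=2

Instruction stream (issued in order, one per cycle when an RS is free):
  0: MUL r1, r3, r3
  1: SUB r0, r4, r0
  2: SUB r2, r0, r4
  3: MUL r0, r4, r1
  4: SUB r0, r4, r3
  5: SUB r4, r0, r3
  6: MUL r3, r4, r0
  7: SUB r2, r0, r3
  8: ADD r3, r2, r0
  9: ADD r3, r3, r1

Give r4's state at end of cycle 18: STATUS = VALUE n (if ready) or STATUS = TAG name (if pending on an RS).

STATUS = VALUE -2

c1: issue MUL r1<-Mul1 | r0:1,r1:Mul1,r2:2,r3:2,r4:2
c2: issue SUB r0<-Add1 | r0:Add1,r1:Mul1,r2:2,r3:2,r4:2
c3: issue SUB r2<-Add2 | r0:Add1,r1:Mul1,r2:Add2,r3:2,r4:2
c4: CDB Add1=1; issue MUL r0<-Mul2 | r0:Mul2,r1:Mul1,r2:Add2,r3:2,r4:2
c5: issue SUB r0<-Add1 | r0:Add1,r1:Mul1,r2:Add2,r3:2,r4:2
c6: CDB Add2=-1; issue SUB r4<-Add2 | r0:Add1,r1:Mul1,r2:-1,r3:2,r4:Add2
c7: CDB Add1=0; stall | r0:0,r1:Mul1,r2:-1,r3:2,r4:Add2
c8: CDB Mul1=4; issue MUL r3<-Mul1 | r0:0,r1:4,r2:-1,r3:Mul1,r4:Add2
c9: CDB Add2=-2; issue SUB r2<-Add1 | r0:0,r1:4,r2:Add1,r3:Mul1,r4:-2
c10: issue ADD r3<-Add2 | r0:0,r1:4,r2:Add1,r3:Add2,r4:-2
c11: stall | r0:0,r1:4,r2:Add1,r3:Add2,r4:-2
c12: stall | r0:0,r1:4,r2:Add1,r3:Add2,r4:-2
c13: CDB Mul2=8; stall | r0:0,r1:4,r2:Add1,r3:Add2,r4:-2
c14: CDB Mul1=0; stall | r0:0,r1:4,r2:Add1,r3:Add2,r4:-2
c15: stall | r0:0,r1:4,r2:Add1,r3:Add2,r4:-2
c16: CDB Add1=0; issue ADD r3<-Add1 | r0:0,r1:4,r2:0,r3:Add1,r4:-2
c17: - | r0:0,r1:4,r2:0,r3:Add1,r4:-2
c18: CDB Add2=0 | r0:0,r1:4,r2:0,r3:Add1,r4:-2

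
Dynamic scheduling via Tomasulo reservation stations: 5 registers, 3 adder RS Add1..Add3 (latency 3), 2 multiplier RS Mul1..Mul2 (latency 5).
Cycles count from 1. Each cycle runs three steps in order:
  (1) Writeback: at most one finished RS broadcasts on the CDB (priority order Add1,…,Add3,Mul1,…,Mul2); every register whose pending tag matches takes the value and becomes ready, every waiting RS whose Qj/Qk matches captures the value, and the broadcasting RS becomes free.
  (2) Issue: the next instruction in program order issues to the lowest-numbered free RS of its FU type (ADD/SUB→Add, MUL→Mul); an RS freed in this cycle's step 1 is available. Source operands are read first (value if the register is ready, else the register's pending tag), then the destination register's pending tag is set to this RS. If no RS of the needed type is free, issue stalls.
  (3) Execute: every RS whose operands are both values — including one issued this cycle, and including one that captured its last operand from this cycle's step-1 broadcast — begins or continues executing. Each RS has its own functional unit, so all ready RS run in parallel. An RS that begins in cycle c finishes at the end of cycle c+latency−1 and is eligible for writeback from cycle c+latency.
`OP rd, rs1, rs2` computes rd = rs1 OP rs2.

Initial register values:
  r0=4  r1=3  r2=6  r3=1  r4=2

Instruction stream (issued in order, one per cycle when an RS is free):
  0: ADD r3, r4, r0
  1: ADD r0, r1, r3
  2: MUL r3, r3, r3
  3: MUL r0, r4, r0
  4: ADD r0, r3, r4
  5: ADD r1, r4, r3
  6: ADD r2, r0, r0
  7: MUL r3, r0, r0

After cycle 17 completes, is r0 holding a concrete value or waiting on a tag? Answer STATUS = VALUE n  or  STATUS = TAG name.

cycle 1: issue ADD r3<-Add1 // r0:4,r1:3,r2:6,r3:Add1,r4:2
cycle 2: issue ADD r0<-Add2 // r0:Add2,r1:3,r2:6,r3:Add1,r4:2
cycle 3: issue MUL r3<-Mul1 // r0:Add2,r1:3,r2:6,r3:Mul1,r4:2
cycle 4: CDB Add1=6; issue MUL r0<-Mul2 // r0:Mul2,r1:3,r2:6,r3:Mul1,r4:2
cycle 5: issue ADD r0<-Add1 // r0:Add1,r1:3,r2:6,r3:Mul1,r4:2
cycle 6: issue ADD r1<-Add3 // r0:Add1,r1:Add3,r2:6,r3:Mul1,r4:2
cycle 7: CDB Add2=9; issue ADD r2<-Add2 // r0:Add1,r1:Add3,r2:Add2,r3:Mul1,r4:2
cycle 8: stall // r0:Add1,r1:Add3,r2:Add2,r3:Mul1,r4:2
cycle 9: CDB Mul1=36; issue MUL r3<-Mul1 // r0:Add1,r1:Add3,r2:Add2,r3:Mul1,r4:2
cycle 10: - // r0:Add1,r1:Add3,r2:Add2,r3:Mul1,r4:2
cycle 11: - // r0:Add1,r1:Add3,r2:Add2,r3:Mul1,r4:2
cycle 12: CDB Add1=38 // r0:38,r1:Add3,r2:Add2,r3:Mul1,r4:2
cycle 13: CDB Add3=38 // r0:38,r1:38,r2:Add2,r3:Mul1,r4:2
cycle 14: CDB Mul2=18 // r0:38,r1:38,r2:Add2,r3:Mul1,r4:2
cycle 15: CDB Add2=76 // r0:38,r1:38,r2:76,r3:Mul1,r4:2
cycle 16: - // r0:38,r1:38,r2:76,r3:Mul1,r4:2
cycle 17: CDB Mul1=1444 // r0:38,r1:38,r2:76,r3:1444,r4:2

STATUS = VALUE 38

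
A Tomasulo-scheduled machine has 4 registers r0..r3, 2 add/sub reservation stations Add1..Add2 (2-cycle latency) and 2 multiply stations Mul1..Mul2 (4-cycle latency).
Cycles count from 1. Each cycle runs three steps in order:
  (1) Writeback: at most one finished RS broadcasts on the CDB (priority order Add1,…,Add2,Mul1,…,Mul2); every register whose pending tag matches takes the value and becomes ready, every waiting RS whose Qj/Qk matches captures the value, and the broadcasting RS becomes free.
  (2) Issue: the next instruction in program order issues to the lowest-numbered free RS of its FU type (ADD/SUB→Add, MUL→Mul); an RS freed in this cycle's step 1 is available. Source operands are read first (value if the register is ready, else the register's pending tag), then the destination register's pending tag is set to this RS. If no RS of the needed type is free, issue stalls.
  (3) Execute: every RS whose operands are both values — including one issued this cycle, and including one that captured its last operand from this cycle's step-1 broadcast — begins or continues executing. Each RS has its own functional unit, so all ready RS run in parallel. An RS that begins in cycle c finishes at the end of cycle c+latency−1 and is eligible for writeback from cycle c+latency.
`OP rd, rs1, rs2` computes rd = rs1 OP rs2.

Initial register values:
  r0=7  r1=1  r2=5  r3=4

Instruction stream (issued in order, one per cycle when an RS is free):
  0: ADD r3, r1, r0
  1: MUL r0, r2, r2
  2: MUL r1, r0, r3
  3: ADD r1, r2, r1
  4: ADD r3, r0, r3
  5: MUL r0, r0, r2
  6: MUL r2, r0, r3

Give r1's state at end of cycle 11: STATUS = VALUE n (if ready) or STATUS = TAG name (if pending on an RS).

c1: issue ADD r3<-Add1 | r0:7,r1:1,r2:5,r3:Add1
c2: issue MUL r0<-Mul1 | r0:Mul1,r1:1,r2:5,r3:Add1
c3: CDB Add1=8; issue MUL r1<-Mul2 | r0:Mul1,r1:Mul2,r2:5,r3:8
c4: issue ADD r1<-Add1 | r0:Mul1,r1:Add1,r2:5,r3:8
c5: issue ADD r3<-Add2 | r0:Mul1,r1:Add1,r2:5,r3:Add2
c6: CDB Mul1=25; issue MUL r0<-Mul1 | r0:Mul1,r1:Add1,r2:5,r3:Add2
c7: stall | r0:Mul1,r1:Add1,r2:5,r3:Add2
c8: CDB Add2=33; stall | r0:Mul1,r1:Add1,r2:5,r3:33
c9: stall | r0:Mul1,r1:Add1,r2:5,r3:33
c10: CDB Mul1=125; issue MUL r2<-Mul1 | r0:125,r1:Add1,r2:Mul1,r3:33
c11: CDB Mul2=200 | r0:125,r1:Add1,r2:Mul1,r3:33

STATUS = TAG Add1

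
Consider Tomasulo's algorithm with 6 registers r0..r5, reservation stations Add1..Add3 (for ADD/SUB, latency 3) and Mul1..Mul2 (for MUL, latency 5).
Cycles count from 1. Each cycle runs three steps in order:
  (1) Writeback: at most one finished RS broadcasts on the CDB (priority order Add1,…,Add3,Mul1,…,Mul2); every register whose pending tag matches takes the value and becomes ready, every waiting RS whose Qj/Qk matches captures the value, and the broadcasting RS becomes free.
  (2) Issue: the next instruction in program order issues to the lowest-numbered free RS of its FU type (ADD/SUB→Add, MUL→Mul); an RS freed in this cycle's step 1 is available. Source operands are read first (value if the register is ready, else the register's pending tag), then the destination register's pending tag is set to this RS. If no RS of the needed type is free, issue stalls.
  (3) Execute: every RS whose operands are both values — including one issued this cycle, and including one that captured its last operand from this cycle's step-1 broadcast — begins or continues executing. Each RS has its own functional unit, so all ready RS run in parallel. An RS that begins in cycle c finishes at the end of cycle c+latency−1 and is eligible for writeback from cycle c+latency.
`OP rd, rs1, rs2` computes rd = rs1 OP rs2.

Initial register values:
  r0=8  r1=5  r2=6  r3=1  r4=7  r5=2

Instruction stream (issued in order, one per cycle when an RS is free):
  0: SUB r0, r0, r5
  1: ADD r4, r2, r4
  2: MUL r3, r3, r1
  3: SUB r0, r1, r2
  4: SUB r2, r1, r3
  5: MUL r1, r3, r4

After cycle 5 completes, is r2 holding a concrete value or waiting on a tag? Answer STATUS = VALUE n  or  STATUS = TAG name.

STATUS = TAG Add2

cycle 1: issue SUB r0<-Add1 // r0:Add1,r1:5,r2:6,r3:1,r4:7,r5:2
cycle 2: issue ADD r4<-Add2 // r0:Add1,r1:5,r2:6,r3:1,r4:Add2,r5:2
cycle 3: issue MUL r3<-Mul1 // r0:Add1,r1:5,r2:6,r3:Mul1,r4:Add2,r5:2
cycle 4: CDB Add1=6; issue SUB r0<-Add1 // r0:Add1,r1:5,r2:6,r3:Mul1,r4:Add2,r5:2
cycle 5: CDB Add2=13; issue SUB r2<-Add2 // r0:Add1,r1:5,r2:Add2,r3:Mul1,r4:13,r5:2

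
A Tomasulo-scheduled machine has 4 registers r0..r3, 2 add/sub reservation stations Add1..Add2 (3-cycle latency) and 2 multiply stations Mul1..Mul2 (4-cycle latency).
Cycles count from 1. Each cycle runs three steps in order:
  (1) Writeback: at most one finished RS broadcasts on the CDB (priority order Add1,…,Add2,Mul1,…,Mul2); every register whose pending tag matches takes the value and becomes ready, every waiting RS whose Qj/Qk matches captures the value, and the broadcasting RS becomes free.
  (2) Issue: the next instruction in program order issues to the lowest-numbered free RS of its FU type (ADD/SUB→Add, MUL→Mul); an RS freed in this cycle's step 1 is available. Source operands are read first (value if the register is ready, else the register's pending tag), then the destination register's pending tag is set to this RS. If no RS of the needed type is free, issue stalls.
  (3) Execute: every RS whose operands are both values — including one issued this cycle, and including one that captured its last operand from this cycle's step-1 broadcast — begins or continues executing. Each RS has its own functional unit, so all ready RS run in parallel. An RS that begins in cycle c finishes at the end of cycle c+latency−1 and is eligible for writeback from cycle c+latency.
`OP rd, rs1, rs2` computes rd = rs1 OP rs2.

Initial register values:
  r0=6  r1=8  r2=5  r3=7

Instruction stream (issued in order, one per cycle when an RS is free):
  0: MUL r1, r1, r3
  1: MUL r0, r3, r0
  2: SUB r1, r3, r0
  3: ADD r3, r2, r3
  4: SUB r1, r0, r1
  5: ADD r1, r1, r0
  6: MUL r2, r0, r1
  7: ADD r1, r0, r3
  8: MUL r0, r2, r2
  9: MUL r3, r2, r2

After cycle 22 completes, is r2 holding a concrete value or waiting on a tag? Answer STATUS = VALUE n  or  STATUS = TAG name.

STATUS = VALUE 4998

cycle 1: issue MUL r1<-Mul1 // r0:6,r1:Mul1,r2:5,r3:7
cycle 2: issue MUL r0<-Mul2 // r0:Mul2,r1:Mul1,r2:5,r3:7
cycle 3: issue SUB r1<-Add1 // r0:Mul2,r1:Add1,r2:5,r3:7
cycle 4: issue ADD r3<-Add2 // r0:Mul2,r1:Add1,r2:5,r3:Add2
cycle 5: CDB Mul1=56; stall // r0:Mul2,r1:Add1,r2:5,r3:Add2
cycle 6: CDB Mul2=42; stall // r0:42,r1:Add1,r2:5,r3:Add2
cycle 7: CDB Add2=12; issue SUB r1<-Add2 // r0:42,r1:Add2,r2:5,r3:12
cycle 8: stall // r0:42,r1:Add2,r2:5,r3:12
cycle 9: CDB Add1=-35; issue ADD r1<-Add1 // r0:42,r1:Add1,r2:5,r3:12
cycle 10: issue MUL r2<-Mul1 // r0:42,r1:Add1,r2:Mul1,r3:12
cycle 11: stall // r0:42,r1:Add1,r2:Mul1,r3:12
cycle 12: CDB Add2=77; issue ADD r1<-Add2 // r0:42,r1:Add2,r2:Mul1,r3:12
cycle 13: issue MUL r0<-Mul2 // r0:Mul2,r1:Add2,r2:Mul1,r3:12
cycle 14: stall // r0:Mul2,r1:Add2,r2:Mul1,r3:12
cycle 15: CDB Add1=119; stall // r0:Mul2,r1:Add2,r2:Mul1,r3:12
cycle 16: CDB Add2=54; stall // r0:Mul2,r1:54,r2:Mul1,r3:12
cycle 17: stall // r0:Mul2,r1:54,r2:Mul1,r3:12
cycle 18: stall // r0:Mul2,r1:54,r2:Mul1,r3:12
cycle 19: CDB Mul1=4998; issue MUL r3<-Mul1 // r0:Mul2,r1:54,r2:4998,r3:Mul1
cycle 20: - // r0:Mul2,r1:54,r2:4998,r3:Mul1
cycle 21: - // r0:Mul2,r1:54,r2:4998,r3:Mul1
cycle 22: - // r0:Mul2,r1:54,r2:4998,r3:Mul1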